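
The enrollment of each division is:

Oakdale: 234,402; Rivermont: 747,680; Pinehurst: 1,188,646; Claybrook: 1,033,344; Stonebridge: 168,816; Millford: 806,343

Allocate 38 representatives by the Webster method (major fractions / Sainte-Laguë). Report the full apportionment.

Standard divisor 4179231/38 ≈ 109979.763; standard quotas: Oakdale 2.131, Rivermont 6.798, Pinehurst 10.808, Claybrook 9.396, Stonebridge 1.535, Millford 7.332.
Rounding to the nearest integer gives Oakdale 2, Rivermont 7, Pinehurst 11, Claybrook 9, Stonebridge 2, Millford 7 — total 38, matching the house size, so no adjustment is needed.

Oakdale=2; Rivermont=7; Pinehurst=11; Claybrook=9; Stonebridge=2; Millford=7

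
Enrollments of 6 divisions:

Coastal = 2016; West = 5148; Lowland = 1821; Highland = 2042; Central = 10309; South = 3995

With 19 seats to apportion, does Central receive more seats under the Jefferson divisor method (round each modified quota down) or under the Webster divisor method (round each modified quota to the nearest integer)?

Jefferson: Coastal 1, West 4, Lowland 1, Highland 1, Central 9, South 3.
Webster: Coastal 1, West 4, Lowland 1, Highland 2, Central 8, South 3.
Central gets 9 under Jefferson and 8 under Webster.

Jefferson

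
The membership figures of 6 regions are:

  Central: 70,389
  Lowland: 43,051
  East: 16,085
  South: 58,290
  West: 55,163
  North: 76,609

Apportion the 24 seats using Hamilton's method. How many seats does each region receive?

Central 5; Lowland 3; East 1; South 5; West 4; North 6

The standard divisor is 319587/24 ≈ 13316.125.
Standard quotas: Central 5.2860, Lowland 3.2330, East 1.2079, South 4.3774, West 4.1426, North 5.7531.
Lower quotas: Central 5, Lowland 3, East 1, South 4, West 4, North 5 (sum 22, leaving 2 seats).
Remainders in descending order: North 0.7531, South 0.3774, Central 0.2860, Lowland 0.2330, East 0.2079, West 0.1426.
Largest remainders: North, South receive the extra seats.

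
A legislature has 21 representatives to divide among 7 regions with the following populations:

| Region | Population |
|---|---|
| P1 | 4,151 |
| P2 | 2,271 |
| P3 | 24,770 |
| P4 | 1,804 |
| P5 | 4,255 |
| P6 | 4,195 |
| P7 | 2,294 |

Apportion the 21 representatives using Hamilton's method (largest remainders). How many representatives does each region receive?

Standard divisor: 43740 ÷ 21 ≈ 2082.857.
Standard quotas: P1 1.9929, P2 1.0903, P3 11.8923, P4 0.8661, P5 2.0429, P6 2.0141, P7 1.1014.
Lower quotas: P1 1, P2 1, P3 11, P4 0, P5 2, P6 2, P7 1 (sum 18, leaving 3 seats).
Remainders in descending order: P1 0.9929, P3 0.8923, P4 0.8661, P7 0.1014, P2 0.0903, P5 0.0429, P6 0.0141.
The surplus seats go to P1, P3, P4.

P1 2, P2 1, P3 12, P4 1, P5 2, P6 2, P7 1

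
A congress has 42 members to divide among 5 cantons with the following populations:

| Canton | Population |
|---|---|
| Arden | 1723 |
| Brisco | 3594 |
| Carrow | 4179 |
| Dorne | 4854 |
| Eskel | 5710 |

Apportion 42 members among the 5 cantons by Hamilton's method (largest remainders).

Arden 4; Brisco 7; Carrow 9; Dorne 10; Eskel 12

Total 20060; standard divisor 20060/42 ≈ 477.619.
Standard quotas: Arden 3.6075, Brisco 7.5248, Carrow 8.7497, Dorne 10.1629, Eskel 11.9551.
Lower quotas: Arden 3, Brisco 7, Carrow 8, Dorne 10, Eskel 11 (sum 39, leaving 3 seats).
Remainders in descending order: Eskel 0.9551, Carrow 0.7497, Arden 0.6075, Brisco 0.5248, Dorne 0.1629.
The surplus seats go to Eskel, Carrow, Arden.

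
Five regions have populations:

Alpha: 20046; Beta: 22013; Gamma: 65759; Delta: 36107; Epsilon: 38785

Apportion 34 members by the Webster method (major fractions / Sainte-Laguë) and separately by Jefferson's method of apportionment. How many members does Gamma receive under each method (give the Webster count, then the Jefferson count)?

Webster: Alpha 4, Beta 4, Gamma 12, Delta 7, Epsilon 7.
Jefferson: Alpha 3, Beta 4, Gamma 13, Delta 7, Epsilon 7.
Gamma gets 12 under Webster and 13 under Jefferson.

12 and 13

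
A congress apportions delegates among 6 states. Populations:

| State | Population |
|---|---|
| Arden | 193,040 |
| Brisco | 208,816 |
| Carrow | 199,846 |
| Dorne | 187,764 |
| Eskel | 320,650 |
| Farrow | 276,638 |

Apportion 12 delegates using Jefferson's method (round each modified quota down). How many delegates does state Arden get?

Standard divisor 1386754/12 ≈ 115562.833; standard quotas: Arden 1.670, Brisco 1.807, Carrow 1.729, Dorne 1.625, Eskel 2.775, Farrow 2.394.
Rounding down gives 1, 1, 1, 1, 2, 2 = 8 seats, so the divisor must be adjusted.
With modified divisor 95200: modified quotas Arden 2.028, Brisco 2.193, Carrow 2.099, Dorne 1.972, Eskel 3.368, Farrow 2.906.
Rounding down: Arden 2, Brisco 2, Carrow 2, Dorne 1, Eskel 3, Farrow 2 (total 12).
Arden receives 2.

2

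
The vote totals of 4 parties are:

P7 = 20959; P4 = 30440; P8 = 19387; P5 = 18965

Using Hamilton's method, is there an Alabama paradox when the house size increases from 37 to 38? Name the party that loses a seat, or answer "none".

none

At 37 seats: P7 9, P4 12, P8 8, P5 8.
At 38 seats: P7 9, P4 13, P8 8, P5 8.
No party's allocation decreased.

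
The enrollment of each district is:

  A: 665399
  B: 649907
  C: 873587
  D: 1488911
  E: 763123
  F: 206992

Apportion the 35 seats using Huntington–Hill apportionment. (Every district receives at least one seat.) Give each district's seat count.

A=5, B=5, C=6, D=11, E=6, F=2

With divisor 137062: modified quotas A 4.855, B 4.742, C 6.374, D 10.863, E 5.568, F 1.510.
Geometric-mean thresholds: A √(4·5)=4.472, B √(4·5)=4.472, C √(6·7)=6.481, D √(10·11)=10.488, E √(5·6)=5.477, F √(1·2)=1.414.
Each quota rounded against its threshold gives A 5, B 5, C 6, D 11, E 6, F 2 (total 35).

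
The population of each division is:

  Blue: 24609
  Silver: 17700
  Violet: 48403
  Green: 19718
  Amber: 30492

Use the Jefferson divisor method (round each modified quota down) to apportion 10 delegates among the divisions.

Standard divisor 140922/10 ≈ 14092.2; standard quotas: Blue 1.746, Silver 1.256, Violet 3.435, Green 1.399, Amber 2.164.
Rounding down gives 1, 1, 3, 1, 2 = 8 seats, so the divisor must be adjusted.
With modified divisor 11100: modified quotas Blue 2.217, Silver 1.595, Violet 4.361, Green 1.776, Amber 2.747.
Rounding down: Blue 2, Silver 1, Violet 4, Green 1, Amber 2 (total 10).

Blue: 2, Silver: 1, Violet: 4, Green: 1, Amber: 2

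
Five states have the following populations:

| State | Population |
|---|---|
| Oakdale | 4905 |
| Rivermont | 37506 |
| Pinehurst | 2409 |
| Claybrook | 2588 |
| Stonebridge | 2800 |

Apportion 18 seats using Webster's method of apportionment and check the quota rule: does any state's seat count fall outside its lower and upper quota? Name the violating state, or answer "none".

none

Standard quotas: Oakdale 1.758, Rivermont 13.446, Pinehurst 0.864, Claybrook 0.928, Stonebridge 1.004.
Webster allocation: Oakdale 2, Rivermont 13, Pinehurst 1, Claybrook 1, Stonebridge 1.
Every allocation lies between the lower and upper quota.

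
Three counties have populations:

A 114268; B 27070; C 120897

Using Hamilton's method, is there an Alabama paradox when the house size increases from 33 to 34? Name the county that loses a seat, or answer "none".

B

At 33 seats: A 14, B 4, C 15.
At 34 seats: A 15, B 3, C 16.
B drops from 4 to 3.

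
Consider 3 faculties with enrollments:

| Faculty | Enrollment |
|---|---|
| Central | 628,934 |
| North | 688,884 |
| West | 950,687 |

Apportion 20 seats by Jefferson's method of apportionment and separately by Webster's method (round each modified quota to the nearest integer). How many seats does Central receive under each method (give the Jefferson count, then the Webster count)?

Jefferson: Central 5, North 6, West 9.
Webster: Central 6, North 6, West 8.
Central gets 5 under Jefferson and 6 under Webster.

5 and 6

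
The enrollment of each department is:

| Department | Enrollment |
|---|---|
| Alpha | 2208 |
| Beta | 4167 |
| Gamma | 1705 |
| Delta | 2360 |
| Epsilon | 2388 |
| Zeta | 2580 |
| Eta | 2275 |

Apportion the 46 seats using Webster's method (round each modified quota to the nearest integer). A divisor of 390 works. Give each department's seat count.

With modified divisor 390: modified quotas Alpha 5.662, Beta 10.685, Gamma 4.372, Delta 6.051, Epsilon 6.123, Zeta 6.615, Eta 5.833.
Rounding to the nearest integer: Alpha 6, Beta 11, Gamma 4, Delta 6, Epsilon 6, Zeta 7, Eta 6 (total 46).

Alpha 6, Beta 11, Gamma 4, Delta 6, Epsilon 6, Zeta 7, Eta 6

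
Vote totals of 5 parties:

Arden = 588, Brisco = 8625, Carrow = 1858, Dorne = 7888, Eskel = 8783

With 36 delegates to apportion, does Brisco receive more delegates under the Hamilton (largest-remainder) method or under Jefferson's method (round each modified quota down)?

Jefferson

Hamilton: Arden 1, Brisco 11, Carrow 3, Dorne 10, Eskel 11.
Jefferson: Arden 0, Brisco 12, Carrow 2, Dorne 10, Eskel 12.
Brisco gets 11 under Hamilton and 12 under Jefferson.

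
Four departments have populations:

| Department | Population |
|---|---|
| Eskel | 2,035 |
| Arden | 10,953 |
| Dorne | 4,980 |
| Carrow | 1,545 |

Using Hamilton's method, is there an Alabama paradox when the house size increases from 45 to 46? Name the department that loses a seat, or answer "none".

At 45 seats: Eskel 5, Arden 25, Dorne 11, Carrow 4.
At 46 seats: Eskel 5, Arden 26, Dorne 12, Carrow 3.
Carrow drops from 4 to 3.

Carrow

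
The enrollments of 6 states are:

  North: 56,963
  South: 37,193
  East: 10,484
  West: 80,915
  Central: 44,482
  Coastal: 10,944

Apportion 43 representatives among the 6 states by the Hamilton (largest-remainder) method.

North: 10; South: 7; East: 2; West: 14; Central: 8; Coastal: 2

The standard divisor is 240981/43 ≈ 5604.209.
Standard quotas: North 10.1643, South 6.6366, East 1.8707, West 14.4383, Central 7.9372, Coastal 1.9528.
Lower quotas: North 10, South 6, East 1, West 14, Central 7, Coastal 1 (sum 39, leaving 4 seats).
Remainders in descending order: Coastal 0.9528, Central 0.9372, East 0.8707, South 0.6366, West 0.4383, North 0.1643.
The surplus seats go to Coastal, Central, East, South.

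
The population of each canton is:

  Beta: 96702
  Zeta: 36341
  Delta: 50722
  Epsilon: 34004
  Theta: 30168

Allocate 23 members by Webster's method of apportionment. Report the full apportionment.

Beta 9; Zeta 3; Delta 5; Epsilon 3; Theta 3

Standard divisor 247937/23 ≈ 10779.87; standard quotas: Beta 8.971, Zeta 3.371, Delta 4.705, Epsilon 3.154, Theta 2.799.
Rounding to the nearest integer gives Beta 9, Zeta 3, Delta 5, Epsilon 3, Theta 3 — total 23, matching the house size, so no adjustment is needed.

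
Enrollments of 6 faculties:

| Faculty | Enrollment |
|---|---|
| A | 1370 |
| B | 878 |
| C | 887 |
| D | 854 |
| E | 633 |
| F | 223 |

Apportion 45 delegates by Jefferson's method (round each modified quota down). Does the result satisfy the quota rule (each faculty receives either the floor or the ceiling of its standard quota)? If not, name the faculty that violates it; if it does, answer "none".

none

Standard quotas: A 12.724, B 8.155, C 8.238, D 7.932, E 5.879, F 2.071.
Jefferson allocation: A 13, B 8, C 8, D 8, E 6, F 2.
Every allocation lies between the lower and upper quota.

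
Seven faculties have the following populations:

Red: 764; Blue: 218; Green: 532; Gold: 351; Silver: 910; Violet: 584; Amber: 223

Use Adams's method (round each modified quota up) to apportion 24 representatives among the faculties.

Standard divisor 3582/24 ≈ 149.25; standard quotas: Red 5.119, Blue 1.461, Green 3.564, Gold 2.352, Silver 6.097, Violet 3.913, Amber 1.494.
Rounding up gives 6, 2, 4, 3, 7, 4, 2 = 28 seats, so the divisor must be adjusted.
With modified divisor 180: modified quotas Red 4.244, Blue 1.211, Green 2.956, Gold 1.950, Silver 5.056, Violet 3.244, Amber 1.239.
Rounding up: Red 5, Blue 2, Green 3, Gold 2, Silver 6, Violet 4, Amber 2 (total 24).

Red: 5; Blue: 2; Green: 3; Gold: 2; Silver: 6; Violet: 4; Amber: 2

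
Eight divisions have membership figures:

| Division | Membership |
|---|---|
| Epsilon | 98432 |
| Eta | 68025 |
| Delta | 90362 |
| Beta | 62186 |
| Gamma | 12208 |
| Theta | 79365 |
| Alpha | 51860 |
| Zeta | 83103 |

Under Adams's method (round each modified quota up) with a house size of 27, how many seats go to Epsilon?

Standard divisor 545541/27 ≈ 20205.222; standard quotas: Epsilon 4.872, Eta 3.367, Delta 4.472, Beta 3.078, Gamma 0.604, Theta 3.928, Alpha 2.567, Zeta 4.113.
Rounding up gives 5, 4, 5, 4, 1, 4, 3, 5 = 31 seats, so the divisor must be adjusted.
With modified divisor 23600: modified quotas Epsilon 4.171, Eta 2.882, Delta 3.829, Beta 2.635, Gamma 0.517, Theta 3.363, Alpha 2.197, Zeta 3.521.
Rounding up: Epsilon 5, Eta 3, Delta 4, Beta 3, Gamma 1, Theta 4, Alpha 3, Zeta 4 (total 27).
Epsilon receives 5.

5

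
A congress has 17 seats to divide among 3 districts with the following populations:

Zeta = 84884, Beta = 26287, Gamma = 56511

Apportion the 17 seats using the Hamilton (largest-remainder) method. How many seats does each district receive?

Total 167682; standard divisor 167682/17 ≈ 9863.647.
Standard quotas: Zeta 8.6057, Beta 2.6650, Gamma 5.7292.
Lower quotas: Zeta 8, Beta 2, Gamma 5 (sum 15, leaving 2 seats).
Remainders in descending order: Gamma 0.7292, Beta 0.6650, Zeta 0.6057.
Largest remainders: Gamma, Beta receive the extra seats.

Zeta 8; Beta 3; Gamma 6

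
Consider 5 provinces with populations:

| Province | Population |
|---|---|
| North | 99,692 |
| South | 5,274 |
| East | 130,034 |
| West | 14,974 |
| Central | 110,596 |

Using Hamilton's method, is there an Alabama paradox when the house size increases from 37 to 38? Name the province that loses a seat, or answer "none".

At 37 seats: North 10, South 1, East 13, West 2, Central 11.
At 38 seats: North 10, South 0, East 14, West 2, Central 12.
South drops from 1 to 0.

South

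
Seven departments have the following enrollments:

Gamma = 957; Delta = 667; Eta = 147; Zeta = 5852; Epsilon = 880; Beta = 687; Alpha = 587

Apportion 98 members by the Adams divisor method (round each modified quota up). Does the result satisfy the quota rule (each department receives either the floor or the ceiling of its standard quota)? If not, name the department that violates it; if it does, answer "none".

Standard quotas: Gamma 9.593, Delta 6.686, Eta 1.473, Zeta 58.658, Epsilon 8.821, Beta 6.886, Alpha 5.884.
Adams allocation: Gamma 10, Delta 7, Eta 2, Zeta 57, Epsilon 9, Beta 7, Alpha 6.
Zeta has quota 58.658 (lower 58, upper 59) but receives 57 — outside the quota interval.

Zeta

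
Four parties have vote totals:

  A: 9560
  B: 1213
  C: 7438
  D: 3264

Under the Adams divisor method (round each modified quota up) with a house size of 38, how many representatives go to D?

6

Standard divisor 21475/38 ≈ 565.132; standard quotas: A 16.916, B 2.146, C 13.162, D 5.776.
Rounding up gives 17, 3, 14, 6 = 40 seats, so the divisor must be adjusted.
With modified divisor 600: modified quotas A 15.933, B 2.022, C 12.397, D 5.440.
Rounding up: A 16, B 3, C 13, D 6 (total 38).
D receives 6.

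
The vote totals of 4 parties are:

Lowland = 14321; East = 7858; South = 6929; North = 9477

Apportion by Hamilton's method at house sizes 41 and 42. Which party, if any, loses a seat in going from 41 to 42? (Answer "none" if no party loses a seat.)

At 41 seats: Lowland 15, East 8, South 8, North 10.
At 42 seats: Lowland 16, East 9, South 7, North 10.
South drops from 8 to 7.

South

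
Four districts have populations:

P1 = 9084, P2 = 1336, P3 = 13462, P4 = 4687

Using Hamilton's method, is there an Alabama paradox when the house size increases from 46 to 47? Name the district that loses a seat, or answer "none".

At 46 seats: P1 15, P2 2, P3 22, P4 7.
At 47 seats: P1 15, P2 2, P3 22, P4 8.
No district's allocation decreased.

none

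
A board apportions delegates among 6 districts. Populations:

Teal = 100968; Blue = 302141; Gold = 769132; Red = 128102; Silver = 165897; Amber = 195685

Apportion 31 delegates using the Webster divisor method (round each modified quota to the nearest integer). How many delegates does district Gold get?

Standard divisor 1661925/31 ≈ 53610.484; standard quotas: Teal 1.883, Blue 5.636, Gold 14.347, Red 2.389, Silver 3.094, Amber 3.650.
Rounding to the nearest integer gives Teal 2, Blue 6, Gold 14, Red 2, Silver 3, Amber 4 — total 31, matching the house size, so no adjustment is needed.
Gold receives 14.

14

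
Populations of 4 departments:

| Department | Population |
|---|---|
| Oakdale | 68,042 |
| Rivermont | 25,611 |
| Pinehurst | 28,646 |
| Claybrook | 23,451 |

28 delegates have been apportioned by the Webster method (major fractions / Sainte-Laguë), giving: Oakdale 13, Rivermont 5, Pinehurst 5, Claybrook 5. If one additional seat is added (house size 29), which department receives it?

Priority for the next seat is population ÷ (current seats + 0.5).
Priorities: Oakdale 5040.148, Rivermont 4656.545, Pinehurst 5208.364, Claybrook 4263.818.
Highest priority: Pinehurst.

Pinehurst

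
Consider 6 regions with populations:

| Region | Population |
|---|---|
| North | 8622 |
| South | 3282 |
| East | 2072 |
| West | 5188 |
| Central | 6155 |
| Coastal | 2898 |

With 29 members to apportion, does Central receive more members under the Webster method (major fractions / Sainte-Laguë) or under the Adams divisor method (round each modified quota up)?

Webster: North 9, South 3, East 2, West 5, Central 7, Coastal 3.
Adams: North 9, South 4, East 2, West 5, Central 6, Coastal 3.
Central gets 7 under Webster and 6 under Adams.

Webster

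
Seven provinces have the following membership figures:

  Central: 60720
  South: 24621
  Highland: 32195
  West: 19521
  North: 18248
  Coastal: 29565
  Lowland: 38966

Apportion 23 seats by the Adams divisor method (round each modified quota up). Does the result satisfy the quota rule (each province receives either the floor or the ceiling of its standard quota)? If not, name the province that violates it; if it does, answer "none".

Standard quotas: Central 6.239, South 2.530, Highland 3.308, West 2.006, North 1.875, Coastal 3.038, Lowland 4.004.
Adams allocation: Central 6, South 3, Highland 3, West 2, North 2, Coastal 3, Lowland 4.
Every allocation lies between the lower and upper quota.

none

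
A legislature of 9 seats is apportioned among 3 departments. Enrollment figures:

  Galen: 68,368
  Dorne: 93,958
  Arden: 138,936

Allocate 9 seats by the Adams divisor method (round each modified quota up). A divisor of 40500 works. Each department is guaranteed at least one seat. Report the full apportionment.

With modified divisor 40500: modified quotas Galen 1.688, Dorne 2.320, Arden 3.431.
Rounding up: Galen 2, Dorne 3, Arden 4 (total 9).

Galen=2, Dorne=3, Arden=4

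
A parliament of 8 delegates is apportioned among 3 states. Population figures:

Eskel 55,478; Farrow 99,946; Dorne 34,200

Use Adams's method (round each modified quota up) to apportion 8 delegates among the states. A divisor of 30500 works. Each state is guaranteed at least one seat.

Eskel: 2, Farrow: 4, Dorne: 2

With modified divisor 30500: modified quotas Eskel 1.819, Farrow 3.277, Dorne 1.121.
Rounding up: Eskel 2, Farrow 4, Dorne 2 (total 8).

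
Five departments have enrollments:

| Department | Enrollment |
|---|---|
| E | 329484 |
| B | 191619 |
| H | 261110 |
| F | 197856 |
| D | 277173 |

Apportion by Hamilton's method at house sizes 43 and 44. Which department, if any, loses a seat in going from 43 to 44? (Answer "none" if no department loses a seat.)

At 43 seats: E 11, B 7, H 9, F 7, D 9.
At 44 seats: E 11, B 7, H 9, F 7, D 10.
No department's allocation decreased.

none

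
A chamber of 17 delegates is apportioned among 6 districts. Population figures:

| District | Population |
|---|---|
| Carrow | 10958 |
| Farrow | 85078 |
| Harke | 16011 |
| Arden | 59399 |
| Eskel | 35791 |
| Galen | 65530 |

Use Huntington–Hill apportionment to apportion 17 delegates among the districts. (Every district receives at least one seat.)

Carrow 1; Farrow 5; Harke 1; Arden 4; Eskel 2; Galen 4

With divisor 16340: modified quotas Carrow 0.671, Farrow 5.207, Harke 0.980, Arden 3.635, Eskel 2.190, Galen 4.010.
Geometric-mean thresholds: Carrow (min 1), Farrow √(5·6)=5.477, Harke (min 1), Arden √(3·4)=3.464, Eskel √(2·3)=2.449, Galen √(4·5)=4.472.
Each quota rounded against its threshold gives Carrow 1, Farrow 5, Harke 1, Arden 4, Eskel 2, Galen 4 (total 17).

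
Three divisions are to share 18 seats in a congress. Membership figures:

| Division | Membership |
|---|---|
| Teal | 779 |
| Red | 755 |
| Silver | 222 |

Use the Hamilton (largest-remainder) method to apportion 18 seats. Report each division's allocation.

Standard divisor: 1756 ÷ 18 ≈ 97.556.
Standard quotas: Teal 7.985, Red 7.739, Silver 2.276.
Lower quotas: Teal 7, Red 7, Silver 2 (sum 16, leaving 2 seats).
Remainders in descending order: Teal 0.985, Red 0.739, Silver 0.276.
Largest remainders: Teal, Red receive the extra seats.

Teal=8, Red=8, Silver=2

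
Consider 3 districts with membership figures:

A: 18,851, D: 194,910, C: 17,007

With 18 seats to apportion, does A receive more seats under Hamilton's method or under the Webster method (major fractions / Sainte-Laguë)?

Hamilton: A 2, D 15, C 1.
Webster: A 1, D 16, C 1.
A gets 2 under Hamilton and 1 under Webster.

Hamilton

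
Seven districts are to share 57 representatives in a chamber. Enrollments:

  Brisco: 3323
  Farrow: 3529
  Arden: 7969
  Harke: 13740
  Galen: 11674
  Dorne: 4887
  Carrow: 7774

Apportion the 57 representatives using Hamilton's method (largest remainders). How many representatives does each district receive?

Standard divisor: 52896 ÷ 57 = 928.
Standard quotas: Brisco 3.5808, Farrow 3.8028, Arden 8.5873, Harke 14.8060, Galen 12.5797, Dorne 5.2662, Carrow 8.3772.
Lower quotas: Brisco 3, Farrow 3, Arden 8, Harke 14, Galen 12, Dorne 5, Carrow 8 (sum 53, leaving 4 seats).
Remainders in descending order: Harke 0.8060, Farrow 0.8028, Arden 0.5873, Brisco 0.5808, Galen 0.5797, Carrow 0.3772, Dorne 0.2662.
The surplus seats go to Harke, Farrow, Arden, Brisco.

Brisco 4, Farrow 4, Arden 9, Harke 15, Galen 12, Dorne 5, Carrow 8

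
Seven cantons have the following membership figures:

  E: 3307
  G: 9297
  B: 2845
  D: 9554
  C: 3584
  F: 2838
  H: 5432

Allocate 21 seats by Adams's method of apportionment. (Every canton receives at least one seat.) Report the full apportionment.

E 2, G 5, B 2, D 5, C 2, F 2, H 3

Standard divisor 36857/21 ≈ 1755.095; standard quotas: E 1.884, G 5.297, B 1.621, D 5.444, C 2.042, F 1.617, H 3.095.
Rounding up gives 2, 6, 2, 6, 3, 2, 4 = 25 seats, so the divisor must be adjusted.
With modified divisor 2100: modified quotas E 1.575, G 4.427, B 1.355, D 4.550, C 1.707, F 1.351, H 2.587.
Rounding up: E 2, G 5, B 2, D 5, C 2, F 2, H 3 (total 21).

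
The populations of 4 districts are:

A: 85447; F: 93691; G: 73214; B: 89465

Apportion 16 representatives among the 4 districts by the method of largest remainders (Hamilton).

A 4; F 4; G 4; B 4

The standard divisor is 341817/16 ≈ 21363.562.
Standard quotas: A 3.9997, F 4.3856, G 3.4271, B 4.1877.
Lower quotas: A 3, F 4, G 3, B 4 (sum 14, leaving 2 seats).
Remainders in descending order: A 0.9997, G 0.4271, F 0.3856, B 0.1877.
The surplus seats go to A, G.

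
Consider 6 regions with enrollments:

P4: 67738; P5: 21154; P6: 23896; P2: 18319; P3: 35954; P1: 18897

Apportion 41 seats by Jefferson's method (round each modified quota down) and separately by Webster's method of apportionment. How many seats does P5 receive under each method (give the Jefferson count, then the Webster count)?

Jefferson: P4 16, P5 4, P6 5, P2 4, P3 8, P1 4.
Webster: P4 15, P5 5, P6 5, P2 4, P3 8, P1 4.
P5 gets 4 under Jefferson and 5 under Webster.

4 and 5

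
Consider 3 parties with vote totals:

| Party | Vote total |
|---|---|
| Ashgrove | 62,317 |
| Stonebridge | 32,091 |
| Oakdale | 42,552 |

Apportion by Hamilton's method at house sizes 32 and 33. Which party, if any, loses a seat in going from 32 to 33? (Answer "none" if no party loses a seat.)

At 32 seats: Ashgrove 15, Stonebridge 7, Oakdale 10.
At 33 seats: Ashgrove 15, Stonebridge 8, Oakdale 10.
No party's allocation decreased.

none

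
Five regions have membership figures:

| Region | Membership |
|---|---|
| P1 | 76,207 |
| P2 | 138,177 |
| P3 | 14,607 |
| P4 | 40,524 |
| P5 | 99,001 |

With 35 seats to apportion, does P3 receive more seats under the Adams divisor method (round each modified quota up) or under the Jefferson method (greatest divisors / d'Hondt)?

Adams

Adams: P1 7, P2 13, P3 2, P4 4, P5 9.
Jefferson: P1 7, P2 13, P3 1, P4 4, P5 10.
P3 gets 2 under Adams and 1 under Jefferson.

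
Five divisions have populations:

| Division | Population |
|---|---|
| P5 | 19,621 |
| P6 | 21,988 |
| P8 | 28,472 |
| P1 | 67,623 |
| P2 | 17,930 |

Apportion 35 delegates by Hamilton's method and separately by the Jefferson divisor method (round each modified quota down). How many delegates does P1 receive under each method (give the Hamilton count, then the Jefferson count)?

Hamilton: P5 5, P6 5, P8 6, P1 15, P2 4.
Jefferson: P5 4, P6 5, P8 6, P1 16, P2 4.
P1 gets 15 under Hamilton and 16 under Jefferson.

15 and 16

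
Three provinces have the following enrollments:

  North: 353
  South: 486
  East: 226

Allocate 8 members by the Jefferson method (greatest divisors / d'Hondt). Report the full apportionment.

North 3; South 4; East 1

Standard divisor 1065/8 ≈ 133.125; standard quotas: North 2.652, South 3.651, East 1.698.
Rounding down gives 2, 3, 1 = 6 seats, so the divisor must be adjusted.
With modified divisor 115: modified quotas North 3.070, South 4.226, East 1.965.
Rounding down: North 3, South 4, East 1 (total 8).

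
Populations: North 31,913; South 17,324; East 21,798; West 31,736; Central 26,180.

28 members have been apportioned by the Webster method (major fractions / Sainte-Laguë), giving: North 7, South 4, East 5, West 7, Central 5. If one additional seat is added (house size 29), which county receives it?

Priority for the next seat is population ÷ (current seats + 0.5).
Priorities: North 4255.067, South 3849.778, East 3963.273, West 4231.467, Central 4760.000.
Highest priority: Central.

Central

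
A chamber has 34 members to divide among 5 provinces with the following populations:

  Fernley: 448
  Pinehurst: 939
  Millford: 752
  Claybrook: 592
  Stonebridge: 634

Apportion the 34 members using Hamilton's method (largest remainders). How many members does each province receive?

Fernley: 5, Pinehurst: 9, Millford: 8, Claybrook: 6, Stonebridge: 6

Standard divisor: 3365 ÷ 34 ≈ 98.971.
Standard quotas: Fernley 4.527, Pinehurst 9.488, Millford 7.598, Claybrook 5.982, Stonebridge 6.406.
Lower quotas: Fernley 4, Pinehurst 9, Millford 7, Claybrook 5, Stonebridge 6 (sum 31, leaving 3 seats).
Remainders in descending order: Claybrook 0.982, Millford 0.598, Fernley 0.527, Pinehurst 0.488, Stonebridge 0.406.
Largest remainders: Claybrook, Millford, Fernley receive the extra seats.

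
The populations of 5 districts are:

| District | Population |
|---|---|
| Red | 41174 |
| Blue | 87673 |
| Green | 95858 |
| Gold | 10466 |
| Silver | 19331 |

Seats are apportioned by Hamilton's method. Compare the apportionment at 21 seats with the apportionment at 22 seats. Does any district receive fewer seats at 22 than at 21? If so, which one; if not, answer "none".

At 21 seats: Red 3, Blue 7, Green 8, Gold 1, Silver 2.
At 22 seats: Red 3, Blue 8, Green 8, Gold 1, Silver 2.
No district's allocation decreased.

none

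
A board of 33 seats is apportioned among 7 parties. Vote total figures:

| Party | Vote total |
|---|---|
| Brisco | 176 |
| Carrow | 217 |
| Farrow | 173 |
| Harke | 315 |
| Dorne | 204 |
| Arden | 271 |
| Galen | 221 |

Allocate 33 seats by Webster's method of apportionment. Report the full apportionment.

Standard divisor 1577/33 ≈ 47.788; standard quotas: Brisco 3.683, Carrow 4.541, Farrow 3.620, Harke 6.592, Dorne 4.269, Arden 5.671, Galen 4.625.
Rounding to the nearest integer gives 4, 5, 4, 7, 4, 6, 5 = 35 seats, so the divisor must be adjusted.
With modified divisor 48.8: modified quotas Brisco 3.607, Carrow 4.447, Farrow 3.545, Harke 6.455, Dorne 4.180, Arden 5.553, Galen 4.529.
Rounding to the nearest integer: Brisco 4, Carrow 4, Farrow 4, Harke 6, Dorne 4, Arden 6, Galen 5 (total 33).

Brisco: 4, Carrow: 4, Farrow: 4, Harke: 6, Dorne: 4, Arden: 6, Galen: 5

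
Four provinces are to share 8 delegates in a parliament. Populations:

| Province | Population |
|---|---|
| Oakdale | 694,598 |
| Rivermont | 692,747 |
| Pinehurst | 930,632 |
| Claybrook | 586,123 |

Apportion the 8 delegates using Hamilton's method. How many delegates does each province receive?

Oakdale: 2, Rivermont: 2, Pinehurst: 2, Claybrook: 2

Standard divisor: 2904100 ÷ 8 ≈ 363012.5.
Standard quotas: Oakdale 1.9134, Rivermont 1.9083, Pinehurst 2.5636, Claybrook 1.6146.
Lower quotas: Oakdale 1, Rivermont 1, Pinehurst 2, Claybrook 1 (sum 5, leaving 3 seats).
Remainders in descending order: Oakdale 0.9134, Rivermont 0.9083, Claybrook 0.6146, Pinehurst 0.5636.
The surplus seats go to Oakdale, Rivermont, Claybrook.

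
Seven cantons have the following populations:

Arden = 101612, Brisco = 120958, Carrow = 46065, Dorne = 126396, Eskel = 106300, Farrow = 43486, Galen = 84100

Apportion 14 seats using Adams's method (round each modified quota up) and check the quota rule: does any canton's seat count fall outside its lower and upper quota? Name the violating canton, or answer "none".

none

Standard quotas: Arden 2.262, Brisco 2.693, Carrow 1.025, Dorne 2.814, Eskel 2.366, Farrow 0.968, Galen 1.872.
Adams allocation: Arden 2, Brisco 3, Carrow 1, Dorne 3, Eskel 2, Farrow 1, Galen 2.
Every allocation lies between the lower and upper quota.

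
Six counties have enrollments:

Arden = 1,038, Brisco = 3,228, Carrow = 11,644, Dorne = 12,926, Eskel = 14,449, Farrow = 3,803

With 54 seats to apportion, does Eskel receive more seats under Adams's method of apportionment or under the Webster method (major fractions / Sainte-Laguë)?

Webster

Adams: Arden 2, Brisco 4, Carrow 13, Dorne 14, Eskel 16, Farrow 5.
Webster: Arden 1, Brisco 4, Carrow 13, Dorne 15, Eskel 17, Farrow 4.
Eskel gets 16 under Adams and 17 under Webster.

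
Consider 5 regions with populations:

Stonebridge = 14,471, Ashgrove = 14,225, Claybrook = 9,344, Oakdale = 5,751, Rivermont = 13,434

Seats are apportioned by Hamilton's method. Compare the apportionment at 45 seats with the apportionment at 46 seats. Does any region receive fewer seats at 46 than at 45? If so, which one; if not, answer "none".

At 45 seats: Stonebridge 11, Ashgrove 11, Claybrook 7, Oakdale 5, Rivermont 11.
At 46 seats: Stonebridge 12, Ashgrove 11, Claybrook 7, Oakdale 5, Rivermont 11.
No region's allocation decreased.

none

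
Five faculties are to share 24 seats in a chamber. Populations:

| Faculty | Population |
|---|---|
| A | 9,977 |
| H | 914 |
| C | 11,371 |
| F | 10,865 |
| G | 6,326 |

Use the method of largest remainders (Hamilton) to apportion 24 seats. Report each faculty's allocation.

Standard divisor: 39453 ÷ 24 ≈ 1643.875.
Standard quotas: A 6.0692, H 0.5560, C 6.9172, F 6.6094, G 3.8482.
Lower quotas: A 6, H 0, C 6, F 6, G 3 (sum 21, leaving 3 seats).
Remainders in descending order: C 0.9172, G 0.8482, F 0.6094, H 0.5560, A 0.0692.
Largest remainders: C, G, F receive the extra seats.

A=6, H=0, C=7, F=7, G=4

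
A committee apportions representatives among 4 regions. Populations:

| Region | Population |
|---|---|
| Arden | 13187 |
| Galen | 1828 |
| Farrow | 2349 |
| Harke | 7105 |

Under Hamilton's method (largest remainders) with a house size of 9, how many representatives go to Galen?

1

Standard divisor: 24469 ÷ 9 ≈ 2718.778.
Standard quotas: Arden 4.8503, Galen 0.6724, Farrow 0.8640, Harke 2.6133.
Lower quotas: Arden 4, Galen 0, Farrow 0, Harke 2 (sum 6, leaving 3 seats).
Remainders in descending order: Farrow 0.8640, Arden 0.8503, Galen 0.6724, Harke 0.6133.
The surplus seats go to Farrow, Arden, Galen.
Galen receives 1.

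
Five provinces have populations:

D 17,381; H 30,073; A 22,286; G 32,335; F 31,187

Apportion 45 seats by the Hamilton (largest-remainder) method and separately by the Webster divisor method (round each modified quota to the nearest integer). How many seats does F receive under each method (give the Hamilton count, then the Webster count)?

Hamilton: D 6, H 10, A 7, G 11, F 11.
Webster: D 6, H 10, A 8, G 11, F 10.
F gets 11 under Hamilton and 10 under Webster.

11 and 10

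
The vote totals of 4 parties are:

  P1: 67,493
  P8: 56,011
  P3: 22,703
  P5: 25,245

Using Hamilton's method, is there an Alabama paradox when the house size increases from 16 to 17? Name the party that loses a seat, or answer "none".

P5

At 16 seats: P1 6, P8 5, P3 2, P5 3.
At 17 seats: P1 7, P8 6, P3 2, P5 2.
P5 drops from 3 to 2.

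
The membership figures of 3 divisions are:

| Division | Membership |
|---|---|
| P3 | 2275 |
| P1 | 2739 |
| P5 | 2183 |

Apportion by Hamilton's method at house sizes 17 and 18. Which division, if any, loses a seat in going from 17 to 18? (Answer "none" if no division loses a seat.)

none

At 17 seats: P3 5, P1 7, P5 5.
At 18 seats: P3 6, P1 7, P5 5.
No division's allocation decreased.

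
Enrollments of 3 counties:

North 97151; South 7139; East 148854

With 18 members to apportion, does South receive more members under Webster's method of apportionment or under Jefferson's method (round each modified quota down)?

Webster: North 7, South 1, East 10.
Jefferson: North 7, South 0, East 11.
South gets 1 under Webster and 0 under Jefferson.

Webster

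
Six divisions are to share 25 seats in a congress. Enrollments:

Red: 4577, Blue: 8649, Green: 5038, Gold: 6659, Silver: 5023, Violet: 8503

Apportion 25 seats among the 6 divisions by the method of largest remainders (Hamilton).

Standard divisor: 38449 ÷ 25 ≈ 1537.96.
Standard quotas: Red 2.9760, Blue 5.6237, Green 3.2758, Gold 4.3298, Silver 3.2660, Violet 5.5288.
Lower quotas: Red 2, Blue 5, Green 3, Gold 4, Silver 3, Violet 5 (sum 22, leaving 3 seats).
Remainders in descending order: Red 0.9760, Blue 0.6237, Violet 0.5288, Gold 0.3298, Green 0.2758, Silver 0.2660.
The surplus seats go to Red, Blue, Violet.

Red: 3, Blue: 6, Green: 3, Gold: 4, Silver: 3, Violet: 6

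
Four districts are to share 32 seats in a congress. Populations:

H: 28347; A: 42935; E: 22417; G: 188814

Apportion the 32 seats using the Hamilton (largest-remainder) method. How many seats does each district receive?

H: 3, A: 5, E: 3, G: 21

Standard divisor: 282513 ÷ 32 ≈ 8828.531.
Standard quotas: H 3.2108, A 4.8632, E 2.5392, G 21.3868.
Lower quotas: H 3, A 4, E 2, G 21 (sum 30, leaving 2 seats).
Remainders in descending order: A 0.8632, E 0.5392, G 0.3868, H 0.2108.
The surplus seats go to A, E.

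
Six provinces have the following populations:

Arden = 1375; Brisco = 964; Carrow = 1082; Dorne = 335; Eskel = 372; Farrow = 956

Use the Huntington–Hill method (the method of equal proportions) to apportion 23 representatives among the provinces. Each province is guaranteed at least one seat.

With divisor 226: modified quotas Arden 6.084, Brisco 4.265, Carrow 4.788, Dorne 1.482, Eskel 1.646, Farrow 4.230.
Geometric-mean thresholds: Arden √(6·7)=6.481, Brisco √(4·5)=4.472, Carrow √(4·5)=4.472, Dorne √(1·2)=1.414, Eskel √(1·2)=1.414, Farrow √(4·5)=4.472.
Each quota rounded against its threshold gives Arden 6, Brisco 4, Carrow 5, Dorne 2, Eskel 2, Farrow 4 (total 23).

Arden 6, Brisco 4, Carrow 5, Dorne 2, Eskel 2, Farrow 4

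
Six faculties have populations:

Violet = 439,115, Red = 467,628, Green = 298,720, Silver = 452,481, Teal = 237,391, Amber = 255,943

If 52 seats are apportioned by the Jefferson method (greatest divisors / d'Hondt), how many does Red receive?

11

Standard divisor 2151278/52 ≈ 41370.731; standard quotas: Violet 10.614, Red 11.303, Green 7.221, Silver 10.937, Teal 5.738, Amber 6.187.
Rounding down gives 10, 11, 7, 10, 5, 6 = 49 seats, so the divisor must be adjusted.
With modified divisor 39300: modified quotas Violet 11.173, Red 11.899, Green 7.601, Silver 11.514, Teal 6.040, Amber 6.513.
Rounding down: Violet 11, Red 11, Green 7, Silver 11, Teal 6, Amber 6 (total 52).
Red receives 11.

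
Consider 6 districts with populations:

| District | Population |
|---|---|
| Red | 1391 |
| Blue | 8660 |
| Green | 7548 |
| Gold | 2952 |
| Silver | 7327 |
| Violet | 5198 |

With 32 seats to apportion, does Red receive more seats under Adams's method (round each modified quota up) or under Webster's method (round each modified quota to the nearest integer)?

Adams: Red 2, Blue 8, Green 7, Gold 3, Silver 7, Violet 5.
Webster: Red 1, Blue 9, Green 7, Gold 3, Silver 7, Violet 5.
Red gets 2 under Adams and 1 under Webster.

Adams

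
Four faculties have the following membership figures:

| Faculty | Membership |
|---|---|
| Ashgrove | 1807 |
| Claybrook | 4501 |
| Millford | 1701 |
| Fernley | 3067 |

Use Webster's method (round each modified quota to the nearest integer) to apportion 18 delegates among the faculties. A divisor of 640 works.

With modified divisor 640: modified quotas Ashgrove 2.823, Claybrook 7.033, Millford 2.658, Fernley 4.792.
Rounding to the nearest integer: Ashgrove 3, Claybrook 7, Millford 3, Fernley 5 (total 18).

Ashgrove 3, Claybrook 7, Millford 3, Fernley 5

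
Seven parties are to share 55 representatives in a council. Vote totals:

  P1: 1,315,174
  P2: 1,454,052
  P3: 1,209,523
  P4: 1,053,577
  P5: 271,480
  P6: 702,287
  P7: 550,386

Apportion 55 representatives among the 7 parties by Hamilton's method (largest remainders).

Standard divisor: 6556479 ÷ 55 ≈ 119208.709.
Standard quotas: P1 11.0325, P2 12.1975, P3 10.1463, P4 8.8381, P5 2.2774, P6 5.8912, P7 4.6170.
Lower quotas: P1 11, P2 12, P3 10, P4 8, P5 2, P6 5, P7 4 (sum 52, leaving 3 seats).
Remainders in descending order: P6 0.8912, P4 0.8381, P7 0.6170, P5 0.2774, P2 0.1975, P3 0.1463, P1 0.0325.
The surplus seats go to P6, P4, P7.

P1=11; P2=12; P3=10; P4=9; P5=2; P6=6; P7=5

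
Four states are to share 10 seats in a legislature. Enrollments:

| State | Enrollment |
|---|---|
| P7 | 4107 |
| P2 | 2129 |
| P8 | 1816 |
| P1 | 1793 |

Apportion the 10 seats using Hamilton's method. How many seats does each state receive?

P7 4, P2 2, P8 2, P1 2

Total 9845; standard divisor 9845/10 ≈ 984.5.
Standard quotas: P7 4.172, P2 2.163, P8 1.845, P1 1.821.
Lower quotas: P7 4, P2 2, P8 1, P1 1 (sum 8, leaving 2 seats).
Remainders in descending order: P8 0.845, P1 0.821, P7 0.172, P2 0.163.
The surplus seats go to P8, P1.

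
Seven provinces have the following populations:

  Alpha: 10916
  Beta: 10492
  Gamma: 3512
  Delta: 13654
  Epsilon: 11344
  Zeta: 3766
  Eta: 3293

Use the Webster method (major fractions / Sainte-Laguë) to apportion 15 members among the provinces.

Standard divisor 56977/15 ≈ 3798.467; standard quotas: Alpha 2.874, Beta 2.762, Gamma 0.925, Delta 3.595, Epsilon 2.986, Zeta 0.991, Eta 0.867.
Rounding to the nearest integer gives 3, 3, 1, 4, 3, 1, 1 = 16 seats, so the divisor must be adjusted.
With modified divisor 4000: modified quotas Alpha 2.729, Beta 2.623, Gamma 0.878, Delta 3.413, Epsilon 2.836, Zeta 0.942, Eta 0.823.
Rounding to the nearest integer: Alpha 3, Beta 3, Gamma 1, Delta 3, Epsilon 3, Zeta 1, Eta 1 (total 15).

Alpha 3, Beta 3, Gamma 1, Delta 3, Epsilon 3, Zeta 1, Eta 1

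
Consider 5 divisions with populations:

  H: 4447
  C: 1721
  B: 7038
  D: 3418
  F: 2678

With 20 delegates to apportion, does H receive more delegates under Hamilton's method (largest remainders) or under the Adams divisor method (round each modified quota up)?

Hamilton

Hamilton: H 5, C 2, B 7, D 3, F 3.
Adams: H 4, C 2, B 7, D 4, F 3.
H gets 5 under Hamilton and 4 under Adams.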